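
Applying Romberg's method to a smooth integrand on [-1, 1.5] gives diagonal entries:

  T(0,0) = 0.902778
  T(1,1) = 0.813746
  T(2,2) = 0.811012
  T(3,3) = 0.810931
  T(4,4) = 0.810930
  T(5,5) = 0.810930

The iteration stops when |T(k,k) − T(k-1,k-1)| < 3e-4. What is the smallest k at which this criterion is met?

|T(1,1) − T(0,0)| = 0.089032 ≥ 3e-4
|T(2,2) − T(1,1)| = 0.002734 ≥ 3e-4
|T(3,3) − T(2,2)| = 0.000081 < 3e-4

k = 3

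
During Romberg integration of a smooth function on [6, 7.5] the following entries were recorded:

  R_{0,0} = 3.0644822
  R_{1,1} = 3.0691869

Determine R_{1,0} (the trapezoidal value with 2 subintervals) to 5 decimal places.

3.06801

From R_{1,1} = (4·R_{1,0} − R_{0,0})/3, solve for R_{1,0}:
4·R_{1,0} = 3·3.0691869 + 3.0644822 = 12.2720429
R_{1,0} = 3.0680107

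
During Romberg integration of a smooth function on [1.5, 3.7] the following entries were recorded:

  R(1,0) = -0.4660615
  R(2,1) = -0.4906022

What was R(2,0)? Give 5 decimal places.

-0.48447

From R(2,1) = (4·R(2,0) − R(1,0))/3, solve for R(2,0):
4·R(2,0) = 3·(-0.4906022) + (-0.4660615) = -1.9378681
R(2,0) = -0.4844670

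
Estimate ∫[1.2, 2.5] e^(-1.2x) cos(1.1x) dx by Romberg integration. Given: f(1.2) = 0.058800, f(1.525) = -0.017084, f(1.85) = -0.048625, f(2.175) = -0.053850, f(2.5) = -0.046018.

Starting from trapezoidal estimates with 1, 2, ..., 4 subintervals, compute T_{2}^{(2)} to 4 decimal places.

-0.0399

T_{0}^{(0)} (trapezoid, 1 panel, h=1.3000): 0.008308
T_{1}^{(0)} (trapezoid, 2 panels, h=0.6500): -0.027452
T_{2}^{(0)} (trapezoid, 4 panels, h=0.3250): -0.036780
T_{1}^{(1)} = -0.027452 + (-0.027452 − 0.008308)/3 = -0.039372
T_{2}^{(1)} = -0.036780 + (-0.036780 − (-0.027452))/3 = -0.039889
T_{2}^{(2)} = -0.039889 + (-0.039889 − (-0.039372))/15 = -0.039923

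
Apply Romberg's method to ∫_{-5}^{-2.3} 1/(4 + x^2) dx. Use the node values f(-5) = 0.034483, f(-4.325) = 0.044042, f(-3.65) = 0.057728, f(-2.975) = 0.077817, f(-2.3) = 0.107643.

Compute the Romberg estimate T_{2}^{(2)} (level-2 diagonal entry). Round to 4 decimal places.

T_{0}^{(0)} (trapezoid, 1 panel, h=2.7000): 0.191870
T_{1}^{(0)} (trapezoid, 2 panels, h=1.3500): 0.173868
T_{2}^{(0)} (trapezoid, 4 panels, h=0.6750): 0.169189
T_{1}^{(1)} = 0.173868 + (0.173868 − 0.191870)/3 = 0.167867
T_{2}^{(1)} = 0.169189 + (0.169189 − 0.173868)/3 = 0.167629
T_{2}^{(2)} = 0.167629 + (0.167629 − 0.167867)/15 = 0.167613

0.1676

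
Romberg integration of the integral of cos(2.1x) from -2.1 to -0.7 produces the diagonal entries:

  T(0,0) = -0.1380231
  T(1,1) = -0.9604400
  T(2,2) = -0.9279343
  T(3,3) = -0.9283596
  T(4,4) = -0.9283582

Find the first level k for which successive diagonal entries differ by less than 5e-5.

|T(1,1) − T(0,0)| = 0.8224169 ≥ 5e-5
|T(2,2) − T(1,1)| = 0.0325057 ≥ 5e-5
|T(3,3) − T(2,2)| = 0.0004253 ≥ 5e-5
|T(4,4) − T(3,3)| = 0.0000014 < 5e-5

k = 4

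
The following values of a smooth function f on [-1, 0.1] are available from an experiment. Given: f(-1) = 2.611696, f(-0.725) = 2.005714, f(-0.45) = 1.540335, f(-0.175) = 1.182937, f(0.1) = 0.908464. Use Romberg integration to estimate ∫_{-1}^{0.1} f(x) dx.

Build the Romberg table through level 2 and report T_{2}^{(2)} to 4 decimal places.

1.7742

T_{0}^{(0)} (trapezoid, 1 panel, h=1.1000): 1.936088
T_{1}^{(0)} (trapezoid, 2 panels, h=0.5500): 1.815228
T_{2}^{(0)} (trapezoid, 4 panels, h=0.2750): 1.784493
T_{1}^{(1)} = 1.815228 + (1.815228 − 1.936088)/3 = 1.774941
T_{2}^{(1)} = 1.784493 + (1.784493 − 1.815228)/3 = 1.774248
T_{2}^{(2)} = 1.774248 + (1.774248 − 1.774941)/15 = 1.774202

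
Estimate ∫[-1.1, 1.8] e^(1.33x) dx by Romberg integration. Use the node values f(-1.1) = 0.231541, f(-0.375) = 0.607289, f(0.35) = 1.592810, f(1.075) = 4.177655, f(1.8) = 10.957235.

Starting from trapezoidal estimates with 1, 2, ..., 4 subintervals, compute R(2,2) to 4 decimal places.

R(0,0) (trapezoid, 1 panel, h=2.9000): 16.223725
R(1,0) (trapezoid, 2 panels, h=1.4500): 10.421437
R(2,0) (trapezoid, 4 panels, h=0.7250): 8.679803
R(1,1) = 10.421437 + (10.421437 − 16.223725)/3 = 8.487341
R(2,1) = 8.679803 + (8.679803 − 10.421437)/3 = 8.099258
R(2,2) = 8.099258 + (8.099258 − 8.487341)/15 = 8.073386

8.0734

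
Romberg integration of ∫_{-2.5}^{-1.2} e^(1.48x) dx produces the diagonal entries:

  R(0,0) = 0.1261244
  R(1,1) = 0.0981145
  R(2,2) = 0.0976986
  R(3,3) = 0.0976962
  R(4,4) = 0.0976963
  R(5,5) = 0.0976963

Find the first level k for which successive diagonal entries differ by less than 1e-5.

k = 3

|R(1,1) − R(0,0)| = 0.0280099 ≥ 1e-5
|R(2,2) − R(1,1)| = 0.0004159 ≥ 1e-5
|R(3,3) − R(2,2)| = 0.0000024 < 1e-5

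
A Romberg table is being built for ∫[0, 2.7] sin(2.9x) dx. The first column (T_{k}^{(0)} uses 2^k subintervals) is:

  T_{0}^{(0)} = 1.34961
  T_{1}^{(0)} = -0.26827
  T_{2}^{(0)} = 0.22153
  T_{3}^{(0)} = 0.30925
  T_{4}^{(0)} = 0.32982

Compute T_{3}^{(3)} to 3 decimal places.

0.333

T_{1}^{(1)} = (4·(-0.26827) − 1.34961) / 3 = -0.80756
T_{2}^{(1)} = (4·0.22153 − (-0.26827)) / 3 = 0.38480
T_{3}^{(1)} = (4·0.30925 − 0.22153) / 3 = 0.33849
T_{2}^{(2)} = 0.38480 + (0.38480 − (-0.80756))/15 = 0.46429
T_{3}^{(2)} = (16·0.33849 − 0.38480) / 15 = 0.33540
T_{3}^{(3)} = (64·0.33540 − 0.46429) / 63 = 0.33335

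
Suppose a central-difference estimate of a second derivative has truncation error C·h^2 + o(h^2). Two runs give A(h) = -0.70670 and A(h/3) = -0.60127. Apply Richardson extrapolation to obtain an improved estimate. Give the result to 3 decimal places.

The leading error scales as h^2; refining by a factor of 3 reduces it by 3^2 = 9.
Extrapolated value = (9·A(h/3) − A(h)) / (9 − 1)
= (9·(-0.60127) − (-0.70670)) / 8
= -4.70473 / 8 = -0.58809

-0.588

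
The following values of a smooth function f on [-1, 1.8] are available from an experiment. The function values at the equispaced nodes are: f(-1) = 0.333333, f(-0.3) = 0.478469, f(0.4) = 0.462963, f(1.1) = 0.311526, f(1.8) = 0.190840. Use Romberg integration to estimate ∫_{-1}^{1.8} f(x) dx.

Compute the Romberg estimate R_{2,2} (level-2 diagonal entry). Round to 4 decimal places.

R_{0,0} (trapezoid, 1 panel, h=2.8000): 0.733842
R_{1,0} (trapezoid, 2 panels, h=1.4000): 1.015069
R_{2,0} (trapezoid, 4 panels, h=0.7000): 1.060531
R_{1,1} = 1.015069 + (1.015069 − 0.733842)/3 = 1.108811
R_{2,1} = 1.060531 + (1.060531 − 1.015069)/3 = 1.075685
R_{2,2} = 1.075685 + (1.075685 − 1.108811)/15 = 1.073477

1.0735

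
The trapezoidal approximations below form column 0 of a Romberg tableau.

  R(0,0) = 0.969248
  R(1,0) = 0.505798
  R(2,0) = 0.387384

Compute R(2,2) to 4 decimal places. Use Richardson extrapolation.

R(1,1) = (4·0.505798 − 0.969248) / 3 = 0.351315
R(2,1) = (4·0.387384 − 0.505798) / 3 = 0.347913
R(2,2) = (16·0.347913 − 0.351315) / 15 = 0.347686
(Column j=1 coincides with Simpson's rule on the same nodes.)

0.3477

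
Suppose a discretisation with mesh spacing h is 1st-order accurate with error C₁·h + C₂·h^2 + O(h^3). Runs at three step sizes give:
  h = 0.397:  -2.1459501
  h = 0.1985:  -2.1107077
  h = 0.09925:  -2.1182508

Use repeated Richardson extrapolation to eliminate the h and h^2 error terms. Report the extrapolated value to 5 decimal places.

-2.14257

First eliminate the h term (factor 2^1 = 2):
  B₁ = (2·(-2.1107077) − (-2.1459501))/1 = -2.0754653
  B₂ = (2·(-2.1182508) − (-2.1107077))/1 = -2.1257939
Then eliminate the h^2 term (factor 2^2 = 4):
  (4·(-2.1257939) − (-2.0754653))/3 = -2.1425701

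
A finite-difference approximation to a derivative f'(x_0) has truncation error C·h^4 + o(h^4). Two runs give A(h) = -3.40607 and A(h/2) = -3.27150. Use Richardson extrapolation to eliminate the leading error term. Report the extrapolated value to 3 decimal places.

-3.263

The leading error scales as h^4; refining by a factor of 2 reduces it by 2^4 = 16.
Extrapolated value = (16·A(h/2) − A(h)) / (16 − 1)
= (16·(-3.27150) − (-3.40607)) / 15
= -48.93793 / 15 = -3.26253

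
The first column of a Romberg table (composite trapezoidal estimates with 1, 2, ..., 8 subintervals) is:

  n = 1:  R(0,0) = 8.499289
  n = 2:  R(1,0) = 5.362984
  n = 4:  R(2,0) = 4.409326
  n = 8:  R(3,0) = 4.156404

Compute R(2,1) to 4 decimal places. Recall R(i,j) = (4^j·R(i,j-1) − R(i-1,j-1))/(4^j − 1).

4.0914

Richardson extrapolation on the trapezoidal column (denominator 4−1=3):
R(2,1) = 4.409326 + (4.409326 − 5.362984)/3 = 4.091440
(Column j=1 coincides with Simpson's rule on the same nodes.)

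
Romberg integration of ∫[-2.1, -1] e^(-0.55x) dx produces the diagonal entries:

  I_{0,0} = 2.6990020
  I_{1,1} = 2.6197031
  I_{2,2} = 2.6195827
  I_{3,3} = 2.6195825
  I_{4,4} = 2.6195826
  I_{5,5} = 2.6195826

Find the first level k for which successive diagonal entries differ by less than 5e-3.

|I_{1,1} − I_{0,0}| = 0.0792989 ≥ 5e-3
|I_{2,2} − I_{1,1}| = 0.0001204 < 5e-3

k = 2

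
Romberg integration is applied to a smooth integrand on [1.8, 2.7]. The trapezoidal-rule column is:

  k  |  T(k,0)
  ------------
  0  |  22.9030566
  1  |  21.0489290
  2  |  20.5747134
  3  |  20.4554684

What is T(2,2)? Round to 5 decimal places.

T(1,1) = 21.0489290 + (21.0489290 − 22.9030566)/3 = 20.4308865
T(2,1) = (4·20.5747134 − 21.0489290) / 3 = 20.4166415
T(2,2) = 20.4166415 + (20.4166415 − 20.4308865)/15 = 20.4156918

20.41569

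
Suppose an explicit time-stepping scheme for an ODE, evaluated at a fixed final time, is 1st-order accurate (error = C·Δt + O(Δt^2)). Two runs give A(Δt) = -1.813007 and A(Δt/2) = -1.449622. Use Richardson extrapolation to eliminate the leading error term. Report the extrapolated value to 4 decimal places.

-1.0862

Extrapolated value = (2·A(Δt/2) − A(Δt)) / (2 − 1)
= (2·(-1.449622) − (-1.813007)) / 1
= -1.086237 / 1 = -1.086237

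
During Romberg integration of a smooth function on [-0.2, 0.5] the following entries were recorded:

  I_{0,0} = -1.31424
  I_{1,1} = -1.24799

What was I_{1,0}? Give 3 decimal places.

From I_{1,1} = (4·I_{1,0} − I_{0,0})/3, solve for I_{1,0}:
4·I_{1,0} = 3·(-1.24799) + (-1.31424) = -5.05821
I_{1,0} = -1.26455

-1.265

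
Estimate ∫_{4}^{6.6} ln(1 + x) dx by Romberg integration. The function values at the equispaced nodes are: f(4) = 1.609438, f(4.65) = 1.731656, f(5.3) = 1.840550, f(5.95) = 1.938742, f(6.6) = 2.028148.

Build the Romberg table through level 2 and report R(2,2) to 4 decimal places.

R(0,0) (trapezoid, 1 panel, h=2.6000): 4.728862
R(1,0) (trapezoid, 2 panels, h=1.3000): 4.757146
R(2,0) (trapezoid, 4 panels, h=0.6500): 4.764332
R(1,1) = 4.757146 + (4.757146 − 4.728862)/3 = 4.766574
R(2,1) = 4.764332 + (4.764332 − 4.757146)/3 = 4.766727
R(2,2) = 4.766727 + (4.766727 − 4.766574)/15 = 4.766737

4.7667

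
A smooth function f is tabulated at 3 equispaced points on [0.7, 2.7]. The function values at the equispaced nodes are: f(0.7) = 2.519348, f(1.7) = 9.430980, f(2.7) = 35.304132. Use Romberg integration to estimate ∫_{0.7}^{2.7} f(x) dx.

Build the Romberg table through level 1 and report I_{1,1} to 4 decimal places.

25.1825

I_{0,0} (trapezoid, 1 panel, h=2.0000): 37.823480
I_{1,0} (trapezoid, 2 panels, h=1.0000): 28.342720
I_{1,1} = 28.342720 + (28.342720 − 37.823480)/3 = 25.182467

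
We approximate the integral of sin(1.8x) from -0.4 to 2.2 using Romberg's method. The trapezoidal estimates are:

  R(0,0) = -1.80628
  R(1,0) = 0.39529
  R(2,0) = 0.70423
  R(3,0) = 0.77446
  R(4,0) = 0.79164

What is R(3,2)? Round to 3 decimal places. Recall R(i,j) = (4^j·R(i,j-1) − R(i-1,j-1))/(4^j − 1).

0.797

R(2,1) = 0.70423 + (0.70423 − 0.39529)/3 = 0.80721
R(3,1) = 0.77446 + (0.77446 − 0.70423)/3 = 0.79787
R(3,2) = 0.79787 + (0.79787 − 0.80721)/15 = 0.79725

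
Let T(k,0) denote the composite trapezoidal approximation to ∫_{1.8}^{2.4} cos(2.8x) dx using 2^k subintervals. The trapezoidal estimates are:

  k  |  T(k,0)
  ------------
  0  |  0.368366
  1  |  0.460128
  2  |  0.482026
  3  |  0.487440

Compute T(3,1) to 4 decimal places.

T(3,1) = 0.487440 + (0.487440 − 0.482026)/3 = 0.489245
(Column j=1 coincides with Simpson's rule on the same nodes.)

0.4892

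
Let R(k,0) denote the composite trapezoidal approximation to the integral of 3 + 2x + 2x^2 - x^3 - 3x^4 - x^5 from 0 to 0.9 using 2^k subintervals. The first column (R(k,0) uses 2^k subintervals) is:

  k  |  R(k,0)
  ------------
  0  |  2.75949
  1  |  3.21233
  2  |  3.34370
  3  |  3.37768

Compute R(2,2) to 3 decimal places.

Richardson extrapolation on the trapezoidal column (denominator 4−1=3):
R(1,1) = (4·3.21233 − 2.75949) / 3 = 3.36328
R(2,1) = 3.34370 + (3.34370 − 3.21233)/3 = 3.38749
R(2,2) = 3.38749 + (3.38749 − 3.36328)/15 = 3.38910
(Column j=1 coincides with Simpson's rule on the same nodes.)

3.389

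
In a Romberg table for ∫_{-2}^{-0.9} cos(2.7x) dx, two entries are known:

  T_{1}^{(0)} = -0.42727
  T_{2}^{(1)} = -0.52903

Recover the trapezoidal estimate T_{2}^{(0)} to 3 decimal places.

From T_{2}^{(1)} = (4·T_{2}^{(0)} − T_{1}^{(0)})/3, solve for T_{2}^{(0)}:
4·T_{2}^{(0)} = 3·(-0.52903) + (-0.42727) = -2.01436
T_{2}^{(0)} = -0.50359

-0.504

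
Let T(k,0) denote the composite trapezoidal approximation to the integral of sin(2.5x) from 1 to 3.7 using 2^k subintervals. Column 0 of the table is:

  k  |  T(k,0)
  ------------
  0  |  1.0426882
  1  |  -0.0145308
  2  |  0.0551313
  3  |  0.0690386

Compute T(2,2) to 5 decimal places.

0.10804

T(1,1) = (4·(-0.0145308) − 1.0426882) / 3 = -0.3669371
T(2,1) = 0.0551313 + (0.0551313 − (-0.0145308))/3 = 0.0783520
T(2,2) = 0.0783520 + (0.0783520 − (-0.3669371))/15 = 0.1080379
(Column j=1 coincides with Simpson's rule on the same nodes.)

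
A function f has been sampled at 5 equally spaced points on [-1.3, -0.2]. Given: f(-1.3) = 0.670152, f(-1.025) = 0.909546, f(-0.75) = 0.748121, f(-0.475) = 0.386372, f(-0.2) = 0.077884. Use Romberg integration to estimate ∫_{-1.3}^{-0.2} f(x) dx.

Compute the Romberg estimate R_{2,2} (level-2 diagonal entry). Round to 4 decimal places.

0.6806

R_{0,0} (trapezoid, 1 panel, h=1.1000): 0.411420
R_{1,0} (trapezoid, 2 panels, h=0.5500): 0.617176
R_{2,0} (trapezoid, 4 panels, h=0.2750): 0.664966
R_{1,1} = 0.617176 + (0.617176 − 0.411420)/3 = 0.685761
R_{2,1} = 0.664966 + (0.664966 − 0.617176)/3 = 0.680896
R_{2,2} = 0.680896 + (0.680896 − 0.685761)/15 = 0.680572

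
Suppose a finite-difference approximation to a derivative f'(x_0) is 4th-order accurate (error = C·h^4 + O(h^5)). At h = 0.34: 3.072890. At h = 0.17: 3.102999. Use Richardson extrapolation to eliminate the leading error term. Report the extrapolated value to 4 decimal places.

The leading error scales as h^4; refining by a factor of 2 reduces it by 2^4 = 16.
Extrapolated value = (16·A(h/2) − A(h)) / (16 − 1)
= (16·3.102999 − 3.072890) / 15
= 46.575094 / 15 = 3.105006

3.1050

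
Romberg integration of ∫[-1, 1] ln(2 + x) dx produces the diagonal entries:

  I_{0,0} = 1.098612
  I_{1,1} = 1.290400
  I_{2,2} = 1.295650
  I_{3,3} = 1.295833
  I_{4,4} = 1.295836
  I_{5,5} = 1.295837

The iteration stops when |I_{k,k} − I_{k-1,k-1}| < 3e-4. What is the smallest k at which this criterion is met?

|I_{1,1} − I_{0,0}| = 0.191788 ≥ 3e-4
|I_{2,2} − I_{1,1}| = 0.005250 ≥ 3e-4
|I_{3,3} − I_{2,2}| = 0.000183 < 3e-4

k = 3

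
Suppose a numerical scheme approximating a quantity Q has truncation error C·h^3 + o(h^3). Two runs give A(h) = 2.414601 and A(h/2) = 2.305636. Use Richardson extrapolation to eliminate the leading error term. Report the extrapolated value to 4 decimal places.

2.2901

The leading error scales as h^3; refining by a factor of 2 reduces it by 2^3 = 8.
Extrapolated value = (8·A(h/2) − A(h)) / (8 − 1)
= (8·2.305636 − 2.414601) / 7
= 16.030487 / 7 = 2.290070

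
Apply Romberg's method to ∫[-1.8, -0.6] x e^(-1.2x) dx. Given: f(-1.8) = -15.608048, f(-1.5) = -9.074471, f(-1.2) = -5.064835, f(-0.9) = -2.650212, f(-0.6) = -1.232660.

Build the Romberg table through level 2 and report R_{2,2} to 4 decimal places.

-7.3847

R_{0,0} (trapezoid, 1 panel, h=1.2000): -10.104425
R_{1,0} (trapezoid, 2 panels, h=0.6000): -8.091113
R_{2,0} (trapezoid, 4 panels, h=0.3000): -7.562962
R_{1,1} = -8.091113 + (-8.091113 − (-10.104425))/3 = -7.420009
R_{2,1} = -7.562962 + (-7.562962 − (-8.091113))/3 = -7.386912
R_{2,2} = -7.386912 + (-7.386912 − (-7.420009))/15 = -7.384706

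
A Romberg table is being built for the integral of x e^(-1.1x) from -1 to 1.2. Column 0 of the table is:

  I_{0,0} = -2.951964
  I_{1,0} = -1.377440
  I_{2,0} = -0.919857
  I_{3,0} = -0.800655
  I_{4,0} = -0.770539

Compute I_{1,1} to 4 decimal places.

Richardson extrapolation on the trapezoidal column (denominator 4−1=3):
I_{1,1} = (4·(-1.377440) − (-2.951964)) / 3 = -0.852599

-0.8526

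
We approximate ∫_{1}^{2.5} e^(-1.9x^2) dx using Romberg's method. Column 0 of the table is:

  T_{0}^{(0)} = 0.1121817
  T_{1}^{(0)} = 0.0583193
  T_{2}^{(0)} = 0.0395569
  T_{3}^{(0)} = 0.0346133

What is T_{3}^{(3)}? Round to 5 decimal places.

T_{1}^{(1)} = (4·0.0583193 − 0.1121817) / 3 = 0.0403652
T_{2}^{(1)} = (4·0.0395569 − 0.0583193) / 3 = 0.0333028
T_{3}^{(1)} = 0.0346133 + (0.0346133 − 0.0395569)/3 = 0.0329654
T_{2}^{(2)} = (16·0.0333028 − 0.0403652) / 15 = 0.0328320
T_{3}^{(2)} = 0.0329654 + (0.0329654 − 0.0333028)/15 = 0.0329429
T_{3}^{(3)} = 0.0329429 + (0.0329429 − 0.0328320)/63 = 0.0329447

0.03294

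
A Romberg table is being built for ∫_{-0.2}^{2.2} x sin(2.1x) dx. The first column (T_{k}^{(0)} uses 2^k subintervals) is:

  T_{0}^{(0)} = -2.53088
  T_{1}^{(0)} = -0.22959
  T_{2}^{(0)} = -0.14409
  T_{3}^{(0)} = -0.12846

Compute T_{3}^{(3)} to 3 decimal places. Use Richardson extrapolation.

T_{1}^{(1)} = (4·(-0.22959) − (-2.53088)) / 3 = 0.53751
T_{2}^{(1)} = -0.14409 + (-0.14409 − (-0.22959))/3 = -0.11559
T_{3}^{(1)} = (4·(-0.12846) − (-0.14409)) / 3 = -0.12325
T_{2}^{(2)} = -0.11559 + (-0.11559 − 0.53751)/15 = -0.15913
T_{3}^{(2)} = -0.12325 + (-0.12325 − (-0.11559))/15 = -0.12376
T_{3}^{(3)} = -0.12376 + (-0.12376 − (-0.15913))/63 = -0.12320

-0.123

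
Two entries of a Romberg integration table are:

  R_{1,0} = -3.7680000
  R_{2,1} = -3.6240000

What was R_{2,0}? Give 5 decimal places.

-3.66000

From R_{2,1} = (4·R_{2,0} − R_{1,0})/3, solve for R_{2,0}:
4·R_{2,0} = 3·(-3.6240000) + (-3.7680000) = -14.6400000
R_{2,0} = -3.6600000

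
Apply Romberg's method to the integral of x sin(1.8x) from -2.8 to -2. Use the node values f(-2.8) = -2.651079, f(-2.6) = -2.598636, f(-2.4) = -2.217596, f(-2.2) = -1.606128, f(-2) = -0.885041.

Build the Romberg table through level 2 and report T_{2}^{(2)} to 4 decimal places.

T_{0}^{(0)} (trapezoid, 1 panel, h=0.8000): -1.414448
T_{1}^{(0)} (trapezoid, 2 panels, h=0.4000): -1.594262
T_{2}^{(0)} (trapezoid, 4 panels, h=0.2000): -1.638084
T_{1}^{(1)} = -1.594262 + (-1.594262 − (-1.414448))/3 = -1.654200
T_{2}^{(1)} = -1.638084 + (-1.638084 − (-1.594262))/3 = -1.652691
T_{2}^{(2)} = -1.652691 + (-1.652691 − (-1.654200))/15 = -1.652590

-1.6526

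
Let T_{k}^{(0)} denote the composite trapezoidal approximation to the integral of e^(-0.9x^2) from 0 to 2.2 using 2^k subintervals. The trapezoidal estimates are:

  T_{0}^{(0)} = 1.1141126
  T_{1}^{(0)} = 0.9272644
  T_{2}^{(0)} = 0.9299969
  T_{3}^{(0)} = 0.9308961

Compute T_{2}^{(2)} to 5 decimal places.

0.93530

Richardson extrapolation on the trapezoidal column (denominator 4−1=3):
T_{1}^{(1)} = 0.9272644 + (0.9272644 − 1.1141126)/3 = 0.8649817
T_{2}^{(1)} = 0.9299969 + (0.9299969 − 0.9272644)/3 = 0.9309077
T_{2}^{(2)} = (16·0.9309077 − 0.8649817) / 15 = 0.9353028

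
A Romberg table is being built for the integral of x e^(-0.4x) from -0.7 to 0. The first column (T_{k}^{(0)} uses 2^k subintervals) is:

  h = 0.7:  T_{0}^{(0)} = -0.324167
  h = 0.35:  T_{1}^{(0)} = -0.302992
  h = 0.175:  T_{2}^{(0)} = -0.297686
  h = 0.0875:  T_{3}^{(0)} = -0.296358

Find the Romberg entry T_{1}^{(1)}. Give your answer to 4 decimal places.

Richardson extrapolation on the trapezoidal column (denominator 4−1=3):
T_{1}^{(1)} = (4·(-0.302992) − (-0.324167)) / 3 = -0.295934

-0.2959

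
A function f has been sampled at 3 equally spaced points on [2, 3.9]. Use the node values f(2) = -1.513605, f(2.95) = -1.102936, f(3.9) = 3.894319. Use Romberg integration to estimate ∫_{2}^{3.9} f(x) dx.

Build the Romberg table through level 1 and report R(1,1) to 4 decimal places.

-0.6432

R(0,0) (trapezoid, 1 panel, h=1.9000): 2.261678
R(1,0) (trapezoid, 2 panels, h=0.9500): 0.083050
R(1,1) = 0.083050 + (0.083050 − 2.261678)/3 = -0.643159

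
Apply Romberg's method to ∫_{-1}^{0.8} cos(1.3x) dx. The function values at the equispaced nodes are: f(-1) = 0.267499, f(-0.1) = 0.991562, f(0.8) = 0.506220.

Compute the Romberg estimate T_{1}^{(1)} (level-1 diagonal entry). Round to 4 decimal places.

1.4220

T_{0}^{(0)} (trapezoid, 1 panel, h=1.8000): 0.696347
T_{1}^{(0)} (trapezoid, 2 panels, h=0.9000): 1.240579
T_{1}^{(1)} = 1.240579 + (1.240579 − 0.696347)/3 = 1.421990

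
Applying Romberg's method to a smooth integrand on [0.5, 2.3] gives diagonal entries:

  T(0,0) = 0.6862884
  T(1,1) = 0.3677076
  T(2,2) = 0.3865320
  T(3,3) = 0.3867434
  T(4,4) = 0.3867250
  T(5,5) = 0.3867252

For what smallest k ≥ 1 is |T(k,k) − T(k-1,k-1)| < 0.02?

k = 2

|T(1,1) − T(0,0)| = 0.3185808 ≥ 0.02
|T(2,2) − T(1,1)| = 0.0188244 < 0.02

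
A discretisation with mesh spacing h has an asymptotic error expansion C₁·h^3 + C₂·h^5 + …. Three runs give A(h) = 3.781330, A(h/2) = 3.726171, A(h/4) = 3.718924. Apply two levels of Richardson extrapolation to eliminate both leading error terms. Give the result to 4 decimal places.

3.7179

First eliminate the h^3 term (factor 2^3 = 8):
  B₁ = (8·3.726171 − 3.781330)/7 = 3.718291
  B₂ = (8·3.718924 − 3.726171)/7 = 3.717889
Then eliminate the h^5 term (factor 2^5 = 32):
  (32·3.717889 − 3.718291)/31 = 3.717876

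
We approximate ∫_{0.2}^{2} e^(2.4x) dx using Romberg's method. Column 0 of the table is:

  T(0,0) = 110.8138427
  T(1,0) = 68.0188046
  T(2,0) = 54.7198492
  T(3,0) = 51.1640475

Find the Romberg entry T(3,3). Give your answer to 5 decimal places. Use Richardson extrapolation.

49.95669

Richardson extrapolation on the trapezoidal column (denominator 4−1=3):
T(1,1) = 68.0188046 + (68.0188046 − 110.8138427)/3 = 53.7537919
T(2,1) = 54.7198492 + (54.7198492 − 68.0188046)/3 = 50.2868641
T(3,1) = (4·51.1640475 − 54.7198492) / 3 = 49.9787803
T(2,2) = (16·50.2868641 − 53.7537919) / 15 = 50.0557356
T(3,2) = 49.9787803 + (49.9787803 − 50.2868641)/15 = 49.9582414
T(3,3) = 49.9582414 + (49.9582414 − 50.0557356)/63 = 49.9566939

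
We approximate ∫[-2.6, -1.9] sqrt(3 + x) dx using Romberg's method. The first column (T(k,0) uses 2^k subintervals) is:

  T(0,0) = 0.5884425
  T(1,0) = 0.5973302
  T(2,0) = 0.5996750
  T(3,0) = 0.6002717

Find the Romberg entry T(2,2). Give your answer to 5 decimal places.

0.60047

Richardson extrapolation on the trapezoidal column (denominator 4−1=3):
T(1,1) = (4·0.5973302 − 0.5884425) / 3 = 0.6002928
T(2,1) = (4·0.5996750 − 0.5973302) / 3 = 0.6004566
T(2,2) = 0.6004566 + (0.6004566 − 0.6002928)/15 = 0.6004675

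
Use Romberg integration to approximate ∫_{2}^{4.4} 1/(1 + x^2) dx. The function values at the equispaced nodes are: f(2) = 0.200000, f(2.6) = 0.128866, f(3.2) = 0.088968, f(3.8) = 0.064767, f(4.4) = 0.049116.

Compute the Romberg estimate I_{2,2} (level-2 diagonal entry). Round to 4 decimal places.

I_{0,0} (trapezoid, 1 panel, h=2.4000): 0.298939
I_{1,0} (trapezoid, 2 panels, h=1.2000): 0.256231
I_{2,0} (trapezoid, 4 panels, h=0.6000): 0.244295
I_{1,1} = 0.256231 + (0.256231 − 0.298939)/3 = 0.241995
I_{2,1} = 0.244295 + (0.244295 − 0.256231)/3 = 0.240316
I_{2,2} = 0.240316 + (0.240316 − 0.241995)/15 = 0.240204

0.2402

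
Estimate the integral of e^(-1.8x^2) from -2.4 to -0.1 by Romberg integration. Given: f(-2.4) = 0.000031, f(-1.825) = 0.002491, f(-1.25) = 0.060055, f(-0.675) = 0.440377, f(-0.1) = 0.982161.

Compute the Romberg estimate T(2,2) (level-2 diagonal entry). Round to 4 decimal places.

T(0,0) (trapezoid, 1 panel, h=2.3000): 1.129521
T(1,0) (trapezoid, 2 panels, h=1.1500): 0.633824
T(2,0) (trapezoid, 4 panels, h=0.5750): 0.571561
T(1,1) = 0.633824 + (0.633824 − 1.129521)/3 = 0.468592
T(2,1) = 0.571561 + (0.571561 − 0.633824)/3 = 0.550807
T(2,2) = 0.550807 + (0.550807 − 0.468592)/15 = 0.556288

0.5563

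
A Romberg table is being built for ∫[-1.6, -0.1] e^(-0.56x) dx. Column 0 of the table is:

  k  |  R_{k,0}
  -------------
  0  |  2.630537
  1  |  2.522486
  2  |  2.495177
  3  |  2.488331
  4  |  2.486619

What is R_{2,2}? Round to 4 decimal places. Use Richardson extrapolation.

R_{1,1} = 2.522486 + (2.522486 − 2.630537)/3 = 2.486469
R_{2,1} = 2.495177 + (2.495177 − 2.522486)/3 = 2.486074
R_{2,2} = (16·2.486074 − 2.486469) / 15 = 2.486048
(Column j=1 coincides with Simpson's rule on the same nodes.)

2.4860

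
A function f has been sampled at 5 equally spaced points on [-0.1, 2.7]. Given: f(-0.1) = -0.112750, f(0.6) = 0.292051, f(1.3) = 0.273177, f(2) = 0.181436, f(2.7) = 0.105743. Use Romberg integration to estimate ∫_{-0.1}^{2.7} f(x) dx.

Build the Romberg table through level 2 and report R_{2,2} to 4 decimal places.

R_{0,0} (trapezoid, 1 panel, h=2.8000): -0.009810
R_{1,0} (trapezoid, 2 panels, h=1.4000): 0.377543
R_{2,0} (trapezoid, 4 panels, h=0.7000): 0.520212
R_{1,1} = 0.377543 + (0.377543 − (-0.009810))/3 = 0.506661
R_{2,1} = 0.520212 + (0.520212 − 0.377543)/3 = 0.567768
R_{2,2} = 0.567768 + (0.567768 − 0.506661)/15 = 0.571842

0.5718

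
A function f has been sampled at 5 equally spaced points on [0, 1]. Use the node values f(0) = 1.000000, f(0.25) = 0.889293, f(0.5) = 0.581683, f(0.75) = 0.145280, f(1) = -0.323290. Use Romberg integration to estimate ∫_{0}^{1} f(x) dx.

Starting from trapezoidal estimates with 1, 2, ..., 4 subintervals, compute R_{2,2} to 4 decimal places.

R_{0,0} (trapezoid, 1 panel, h=1.0000): 0.338355
R_{1,0} (trapezoid, 2 panels, h=0.5000): 0.460019
R_{2,0} (trapezoid, 4 panels, h=0.2500): 0.488653
R_{1,1} = 0.460019 + (0.460019 − 0.338355)/3 = 0.500574
R_{2,1} = 0.488653 + (0.488653 − 0.460019)/3 = 0.498198
R_{2,2} = 0.498198 + (0.498198 − 0.500574)/15 = 0.498040

0.4980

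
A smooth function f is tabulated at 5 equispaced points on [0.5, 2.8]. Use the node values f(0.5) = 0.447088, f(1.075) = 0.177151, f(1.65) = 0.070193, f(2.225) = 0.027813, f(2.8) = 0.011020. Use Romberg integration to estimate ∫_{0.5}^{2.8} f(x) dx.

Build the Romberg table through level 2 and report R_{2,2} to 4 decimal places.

0.2711

R_{0,0} (trapezoid, 1 panel, h=2.3000): 0.526824
R_{1,0} (trapezoid, 2 panels, h=1.1500): 0.344134
R_{2,0} (trapezoid, 4 panels, h=0.5750): 0.289921
R_{1,1} = 0.344134 + (0.344134 − 0.526824)/3 = 0.283237
R_{2,1} = 0.289921 + (0.289921 − 0.344134)/3 = 0.271850
R_{2,2} = 0.271850 + (0.271850 − 0.283237)/15 = 0.271091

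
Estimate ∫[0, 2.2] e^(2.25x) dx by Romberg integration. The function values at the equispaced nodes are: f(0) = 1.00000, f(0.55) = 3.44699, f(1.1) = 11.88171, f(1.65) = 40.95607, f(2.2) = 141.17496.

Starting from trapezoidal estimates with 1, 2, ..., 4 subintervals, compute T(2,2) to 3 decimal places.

62.546

T(0,0) (trapezoid, 1 panel, h=2.2000): 156.39246
T(1,0) (trapezoid, 2 panels, h=1.1000): 91.26611
T(2,0) (trapezoid, 4 panels, h=0.5500): 70.05474
T(1,1) = 91.26611 + (91.26611 − 156.39246)/3 = 69.55733
T(2,1) = 70.05474 + (70.05474 − 91.26611)/3 = 62.98428
T(2,2) = 62.98428 + (62.98428 − 69.55733)/15 = 62.54608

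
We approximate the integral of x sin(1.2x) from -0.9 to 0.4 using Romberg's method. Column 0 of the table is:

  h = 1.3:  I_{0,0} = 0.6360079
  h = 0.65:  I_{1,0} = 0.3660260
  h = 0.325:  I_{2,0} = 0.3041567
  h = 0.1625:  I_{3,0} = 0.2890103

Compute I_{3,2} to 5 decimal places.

0.28399

I_{2,1} = (4·0.3041567 − 0.3660260) / 3 = 0.2835336
I_{3,1} = (4·0.2890103 − 0.3041567) / 3 = 0.2839615
I_{3,2} = (16·0.2839615 − 0.2835336) / 15 = 0.2839900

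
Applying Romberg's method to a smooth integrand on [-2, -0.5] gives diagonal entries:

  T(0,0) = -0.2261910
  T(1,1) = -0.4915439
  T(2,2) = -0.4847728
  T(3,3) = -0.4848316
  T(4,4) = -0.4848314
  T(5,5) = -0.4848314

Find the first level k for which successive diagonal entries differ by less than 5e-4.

k = 3

|T(1,1) − T(0,0)| = 0.2653529 ≥ 5e-4
|T(2,2) − T(1,1)| = 0.0067711 ≥ 5e-4
|T(3,3) − T(2,2)| = 0.0000588 < 5e-4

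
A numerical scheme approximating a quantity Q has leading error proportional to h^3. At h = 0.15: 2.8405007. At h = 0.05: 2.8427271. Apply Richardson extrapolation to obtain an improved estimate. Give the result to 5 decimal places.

2.84281

The leading error scales as h^3; refining by a factor of 3 reduces it by 3^3 = 27.
Extrapolated value = (27·A(h/3) − A(h)) / (27 − 1)
= (27·2.8427271 − 2.8405007) / 26
= 73.9131310 / 26 = 2.8428127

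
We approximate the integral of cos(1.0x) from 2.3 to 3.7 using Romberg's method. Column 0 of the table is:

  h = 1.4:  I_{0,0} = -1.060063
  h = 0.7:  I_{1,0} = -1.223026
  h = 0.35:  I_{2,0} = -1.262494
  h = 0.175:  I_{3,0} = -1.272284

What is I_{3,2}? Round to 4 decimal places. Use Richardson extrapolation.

-1.2755

Richardson extrapolation on the trapezoidal column (denominator 4−1=3):
I_{2,1} = -1.262494 + (-1.262494 − (-1.223026))/3 = -1.275650
I_{3,1} = -1.272284 + (-1.272284 − (-1.262494))/3 = -1.275547
I_{3,2} = (16·(-1.275547) − (-1.275650)) / 15 = -1.275540
(Column j=1 coincides with Simpson's rule on the same nodes.)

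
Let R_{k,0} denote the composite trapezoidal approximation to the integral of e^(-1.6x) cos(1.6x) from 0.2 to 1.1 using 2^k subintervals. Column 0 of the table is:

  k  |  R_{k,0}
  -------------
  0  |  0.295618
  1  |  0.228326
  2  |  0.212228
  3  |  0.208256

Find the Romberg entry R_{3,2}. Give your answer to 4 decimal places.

0.2069

Richardson extrapolation on the trapezoidal column (denominator 4−1=3):
R_{2,1} = 0.212228 + (0.212228 − 0.228326)/3 = 0.206862
R_{3,1} = 0.208256 + (0.208256 − 0.212228)/3 = 0.206932
R_{3,2} = (16·0.206932 − 0.206862) / 15 = 0.206937
(Column j=1 coincides with Simpson's rule on the same nodes.)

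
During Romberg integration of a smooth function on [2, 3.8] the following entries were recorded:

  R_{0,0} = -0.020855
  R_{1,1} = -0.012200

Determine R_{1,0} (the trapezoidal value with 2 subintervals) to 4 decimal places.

From R_{1,1} = (4·R_{1,0} − R_{0,0})/3, solve for R_{1,0}:
4·R_{1,0} = 3·(-0.012200) + (-0.020855) = -0.057455
R_{1,0} = -0.014364

-0.0144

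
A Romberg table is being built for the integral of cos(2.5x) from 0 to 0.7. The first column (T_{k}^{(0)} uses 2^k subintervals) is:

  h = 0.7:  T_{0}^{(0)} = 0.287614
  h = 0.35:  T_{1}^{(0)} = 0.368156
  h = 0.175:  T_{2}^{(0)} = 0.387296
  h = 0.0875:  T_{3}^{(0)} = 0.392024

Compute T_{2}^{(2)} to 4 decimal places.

T_{1}^{(1)} = 0.368156 + (0.368156 − 0.287614)/3 = 0.395003
T_{2}^{(1)} = 0.387296 + (0.387296 − 0.368156)/3 = 0.393676
T_{2}^{(2)} = (16·0.393676 − 0.395003) / 15 = 0.393588
(Column j=1 coincides with Simpson's rule on the same nodes.)

0.3936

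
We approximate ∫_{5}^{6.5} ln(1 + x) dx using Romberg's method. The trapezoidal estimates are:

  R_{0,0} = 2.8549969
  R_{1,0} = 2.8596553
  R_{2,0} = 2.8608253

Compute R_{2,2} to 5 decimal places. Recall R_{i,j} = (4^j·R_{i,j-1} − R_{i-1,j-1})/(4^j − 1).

Richardson extrapolation on the trapezoidal column (denominator 4−1=3):
R_{1,1} = (4·2.8596553 − 2.8549969) / 3 = 2.8612081
R_{2,1} = (4·2.8608253 − 2.8596553) / 3 = 2.8612153
R_{2,2} = 2.8612153 + (2.8612153 − 2.8612081)/15 = 2.8612158

2.86122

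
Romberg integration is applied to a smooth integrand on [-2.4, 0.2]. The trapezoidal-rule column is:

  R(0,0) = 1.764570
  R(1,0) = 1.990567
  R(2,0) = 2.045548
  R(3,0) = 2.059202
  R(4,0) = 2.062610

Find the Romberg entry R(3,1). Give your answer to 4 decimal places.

2.0638

R(3,1) = 2.059202 + (2.059202 − 2.045548)/3 = 2.063753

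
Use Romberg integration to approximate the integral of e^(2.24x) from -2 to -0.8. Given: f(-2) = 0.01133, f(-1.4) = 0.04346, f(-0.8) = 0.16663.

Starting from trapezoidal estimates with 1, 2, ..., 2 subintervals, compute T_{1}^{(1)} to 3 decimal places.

T_{0}^{(0)} (trapezoid, 1 panel, h=1.2000): 0.10678
T_{1}^{(0)} (trapezoid, 2 panels, h=0.6000): 0.07946
T_{1}^{(1)} = 0.07946 + (0.07946 − 0.10678)/3 = 0.07035

0.070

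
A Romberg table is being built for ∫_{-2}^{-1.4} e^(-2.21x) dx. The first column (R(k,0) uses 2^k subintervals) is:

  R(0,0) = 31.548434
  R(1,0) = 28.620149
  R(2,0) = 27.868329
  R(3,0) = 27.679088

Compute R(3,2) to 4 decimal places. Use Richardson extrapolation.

Richardson extrapolation on the trapezoidal column (denominator 4−1=3):
R(2,1) = 27.868329 + (27.868329 − 28.620149)/3 = 27.617722
R(3,1) = 27.679088 + (27.679088 − 27.868329)/3 = 27.616008
R(3,2) = 27.616008 + (27.616008 − 27.617722)/15 = 27.615894

27.6159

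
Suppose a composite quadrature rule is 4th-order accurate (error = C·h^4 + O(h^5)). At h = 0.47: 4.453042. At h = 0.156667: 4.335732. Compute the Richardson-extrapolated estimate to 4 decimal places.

4.3343

The leading error scales as h^4; refining by a factor of 3 reduces it by 3^4 = 81.
Extrapolated value = (81·A(h/3) − A(h)) / (81 − 1)
= (81·4.335732 − 4.453042) / 80
= 346.741250 / 80 = 4.334266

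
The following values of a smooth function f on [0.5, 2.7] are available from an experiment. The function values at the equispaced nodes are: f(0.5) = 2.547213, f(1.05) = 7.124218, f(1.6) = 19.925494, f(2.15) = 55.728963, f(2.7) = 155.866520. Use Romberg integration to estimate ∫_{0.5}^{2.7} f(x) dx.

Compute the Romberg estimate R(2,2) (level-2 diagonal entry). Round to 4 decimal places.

R(0,0) (trapezoid, 1 panel, h=2.2000): 174.255106
R(1,0) (trapezoid, 2 panels, h=1.1000): 109.045597
R(2,0) (trapezoid, 4 panels, h=0.5500): 89.092048
R(1,1) = 109.045597 + (109.045597 − 174.255106)/3 = 87.309094
R(2,1) = 89.092048 + (89.092048 − 109.045597)/3 = 82.440865
R(2,2) = 82.440865 + (82.440865 − 87.309094)/15 = 82.116316

82.1163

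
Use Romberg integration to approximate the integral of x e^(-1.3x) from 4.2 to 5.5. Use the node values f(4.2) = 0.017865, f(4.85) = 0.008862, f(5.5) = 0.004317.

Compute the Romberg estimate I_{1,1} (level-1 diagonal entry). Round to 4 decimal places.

0.0125

I_{0,0} (trapezoid, 1 panel, h=1.3000): 0.014418
I_{1,0} (trapezoid, 2 panels, h=0.6500): 0.012969
I_{1,1} = 0.012969 + (0.012969 − 0.014418)/3 = 0.012486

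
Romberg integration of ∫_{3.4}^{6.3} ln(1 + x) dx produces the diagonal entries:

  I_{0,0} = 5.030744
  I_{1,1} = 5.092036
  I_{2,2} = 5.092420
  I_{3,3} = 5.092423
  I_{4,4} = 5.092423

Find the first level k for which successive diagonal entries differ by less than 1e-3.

k = 2

|I_{1,1} − I_{0,0}| = 0.061292 ≥ 1e-3
|I_{2,2} − I_{1,1}| = 0.000384 < 1e-3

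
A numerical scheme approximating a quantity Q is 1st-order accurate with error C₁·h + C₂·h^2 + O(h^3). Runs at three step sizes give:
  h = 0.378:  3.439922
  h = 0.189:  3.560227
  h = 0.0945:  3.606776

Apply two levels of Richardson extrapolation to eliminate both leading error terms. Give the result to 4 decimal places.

First eliminate the h term (factor 2^1 = 2):
  B₁ = (2·3.560227 − 3.439922)/1 = 3.680532
  B₂ = (2·3.606776 − 3.560227)/1 = 3.653325
Then eliminate the h^2 term (factor 2^2 = 4):
  (4·3.653325 − 3.680532)/3 = 3.644256

3.6443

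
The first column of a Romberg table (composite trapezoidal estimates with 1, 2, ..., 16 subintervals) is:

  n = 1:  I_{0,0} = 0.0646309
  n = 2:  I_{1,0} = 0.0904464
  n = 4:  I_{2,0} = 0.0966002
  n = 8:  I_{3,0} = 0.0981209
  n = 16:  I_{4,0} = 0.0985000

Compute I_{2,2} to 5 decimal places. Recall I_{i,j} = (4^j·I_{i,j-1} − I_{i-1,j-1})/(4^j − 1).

Richardson extrapolation on the trapezoidal column (denominator 4−1=3):
I_{1,1} = (4·0.0904464 − 0.0646309) / 3 = 0.0990516
I_{2,1} = 0.0966002 + (0.0966002 − 0.0904464)/3 = 0.0986515
I_{2,2} = 0.0986515 + (0.0986515 − 0.0990516)/15 = 0.0986248

0.09862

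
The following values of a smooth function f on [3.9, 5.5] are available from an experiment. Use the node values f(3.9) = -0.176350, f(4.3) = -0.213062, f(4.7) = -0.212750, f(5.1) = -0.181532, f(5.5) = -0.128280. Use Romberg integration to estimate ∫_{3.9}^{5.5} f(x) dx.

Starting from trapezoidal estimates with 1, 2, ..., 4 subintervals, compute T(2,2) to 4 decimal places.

T(0,0) (trapezoid, 1 panel, h=1.6000): -0.243704
T(1,0) (trapezoid, 2 panels, h=0.8000): -0.292052
T(2,0) (trapezoid, 4 panels, h=0.4000): -0.303864
T(1,1) = -0.292052 + (-0.292052 − (-0.243704))/3 = -0.308168
T(2,1) = -0.303864 + (-0.303864 − (-0.292052))/3 = -0.307801
T(2,2) = -0.307801 + (-0.307801 − (-0.308168))/15 = -0.307777

-0.3078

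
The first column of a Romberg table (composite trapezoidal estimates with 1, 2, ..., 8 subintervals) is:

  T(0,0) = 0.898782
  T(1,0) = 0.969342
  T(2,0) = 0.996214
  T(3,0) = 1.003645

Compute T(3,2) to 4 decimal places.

T(2,1) = (4·0.996214 − 0.969342) / 3 = 1.005171
T(3,1) = (4·1.003645 − 0.996214) / 3 = 1.006122
T(3,2) = 1.006122 + (1.006122 − 1.005171)/15 = 1.006185

1.0062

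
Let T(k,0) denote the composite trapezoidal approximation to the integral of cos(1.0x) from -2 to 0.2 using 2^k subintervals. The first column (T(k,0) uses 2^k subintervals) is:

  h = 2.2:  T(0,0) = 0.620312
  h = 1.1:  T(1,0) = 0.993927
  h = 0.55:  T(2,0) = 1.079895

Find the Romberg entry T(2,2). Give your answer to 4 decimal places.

1.1079

Richardson extrapolation on the trapezoidal column (denominator 4−1=3):
T(1,1) = (4·0.993927 − 0.620312) / 3 = 1.118465
T(2,1) = 1.079895 + (1.079895 − 0.993927)/3 = 1.108551
T(2,2) = (16·1.108551 − 1.118465) / 15 = 1.107890
(Column j=1 coincides with Simpson's rule on the same nodes.)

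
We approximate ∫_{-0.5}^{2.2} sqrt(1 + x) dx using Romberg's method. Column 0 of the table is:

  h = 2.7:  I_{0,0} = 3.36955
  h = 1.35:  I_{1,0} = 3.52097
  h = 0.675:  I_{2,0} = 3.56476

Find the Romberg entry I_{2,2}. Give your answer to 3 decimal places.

Richardson extrapolation on the trapezoidal column (denominator 4−1=3):
I_{1,1} = (4·3.52097 − 3.36955) / 3 = 3.57144
I_{2,1} = 3.56476 + (3.56476 − 3.52097)/3 = 3.57936
I_{2,2} = 3.57936 + (3.57936 − 3.57144)/15 = 3.57989

3.580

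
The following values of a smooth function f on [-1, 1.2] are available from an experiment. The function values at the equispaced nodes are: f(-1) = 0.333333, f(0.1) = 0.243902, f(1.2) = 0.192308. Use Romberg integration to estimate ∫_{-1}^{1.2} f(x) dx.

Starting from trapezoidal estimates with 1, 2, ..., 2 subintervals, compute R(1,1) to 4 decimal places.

R(0,0) (trapezoid, 1 panel, h=2.2000): 0.578205
R(1,0) (trapezoid, 2 panels, h=1.1000): 0.557395
R(1,1) = 0.557395 + (0.557395 − 0.578205)/3 = 0.550458

0.5505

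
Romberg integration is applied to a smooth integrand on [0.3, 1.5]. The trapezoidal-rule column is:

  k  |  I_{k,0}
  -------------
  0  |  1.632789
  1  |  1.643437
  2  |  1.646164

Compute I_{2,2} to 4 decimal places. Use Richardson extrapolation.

Richardson extrapolation on the trapezoidal column (denominator 4−1=3):
I_{1,1} = (4·1.643437 − 1.632789) / 3 = 1.646986
I_{2,1} = (4·1.646164 − 1.643437) / 3 = 1.647073
I_{2,2} = 1.647073 + (1.647073 − 1.646986)/15 = 1.647079
(Column j=1 coincides with Simpson's rule on the same nodes.)

1.6471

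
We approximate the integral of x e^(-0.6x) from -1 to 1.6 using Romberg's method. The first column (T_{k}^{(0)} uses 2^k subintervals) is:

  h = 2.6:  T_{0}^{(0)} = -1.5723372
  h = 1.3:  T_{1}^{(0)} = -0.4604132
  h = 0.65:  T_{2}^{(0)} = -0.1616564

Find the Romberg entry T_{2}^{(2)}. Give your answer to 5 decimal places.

-0.06022

Richardson extrapolation on the trapezoidal column (denominator 4−1=3):
T_{1}^{(1)} = (4·(-0.4604132) − (-1.5723372)) / 3 = -0.0897719
T_{2}^{(1)} = (4·(-0.1616564) − (-0.4604132)) / 3 = -0.0620708
T_{2}^{(2)} = (16·(-0.0620708) − (-0.0897719)) / 15 = -0.0602241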